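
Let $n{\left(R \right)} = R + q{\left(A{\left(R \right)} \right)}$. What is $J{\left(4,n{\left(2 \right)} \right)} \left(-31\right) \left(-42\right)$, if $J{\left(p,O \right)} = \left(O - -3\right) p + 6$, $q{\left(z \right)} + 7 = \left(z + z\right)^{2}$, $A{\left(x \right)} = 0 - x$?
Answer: $80724$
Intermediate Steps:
$A{\left(x \right)} = - x$
$q{\left(z \right)} = -7 + 4 z^{2}$ ($q{\left(z \right)} = -7 + \left(z + z\right)^{2} = -7 + \left(2 z\right)^{2} = -7 + 4 z^{2}$)
$n{\left(R \right)} = -7 + R + 4 R^{2}$ ($n{\left(R \right)} = R + \left(-7 + 4 \left(- R\right)^{2}\right) = R + \left(-7 + 4 R^{2}\right) = -7 + R + 4 R^{2}$)
$J{\left(p,O \right)} = 6 + p \left(3 + O\right)$ ($J{\left(p,O \right)} = \left(O + 3\right) p + 6 = \left(3 + O\right) p + 6 = p \left(3 + O\right) + 6 = 6 + p \left(3 + O\right)$)
$J{\left(4,n{\left(2 \right)} \right)} \left(-31\right) \left(-42\right) = \left(6 + 3 \cdot 4 + \left(-7 + 2 + 4 \cdot 2^{2}\right) 4\right) \left(-31\right) \left(-42\right) = \left(6 + 12 + \left(-7 + 2 + 4 \cdot 4\right) 4\right) \left(-31\right) \left(-42\right) = \left(6 + 12 + \left(-7 + 2 + 16\right) 4\right) \left(-31\right) \left(-42\right) = \left(6 + 12 + 11 \cdot 4\right) \left(-31\right) \left(-42\right) = \left(6 + 12 + 44\right) \left(-31\right) \left(-42\right) = 62 \left(-31\right) \left(-42\right) = \left(-1922\right) \left(-42\right) = 80724$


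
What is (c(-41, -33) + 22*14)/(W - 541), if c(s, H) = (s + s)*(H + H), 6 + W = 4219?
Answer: 715/459 ≈ 1.5577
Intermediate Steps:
W = 4213 (W = -6 + 4219 = 4213)
c(s, H) = 4*H*s (c(s, H) = (2*s)*(2*H) = 4*H*s)
(c(-41, -33) + 22*14)/(W - 541) = (4*(-33)*(-41) + 22*14)/(4213 - 541) = (5412 + 308)/3672 = 5720*(1/3672) = 715/459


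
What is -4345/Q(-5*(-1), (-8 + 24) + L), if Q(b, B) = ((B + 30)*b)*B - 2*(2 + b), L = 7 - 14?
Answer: -4345/1741 ≈ -2.4957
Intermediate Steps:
L = -7
Q(b, B) = -4 - 2*b + B*b*(30 + B) (Q(b, B) = ((30 + B)*b)*B + (-4 - 2*b) = (b*(30 + B))*B + (-4 - 2*b) = B*b*(30 + B) + (-4 - 2*b) = -4 - 2*b + B*b*(30 + B))
-4345/Q(-5*(-1), (-8 + 24) + L) = -4345/(-4 - (-10)*(-1) + (-5*(-1))*((-8 + 24) - 7)² + 30*((-8 + 24) - 7)*(-5*(-1))) = -4345/(-4 - 2*5 + 5*(16 - 7)² + 30*(16 - 7)*5) = -4345/(-4 - 10 + 5*9² + 30*9*5) = -4345/(-4 - 10 + 5*81 + 1350) = -4345/(-4 - 10 + 405 + 1350) = -4345/1741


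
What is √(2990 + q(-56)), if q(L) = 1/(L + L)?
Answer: √2344153/28 ≈ 54.681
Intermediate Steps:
q(L) = 1/(2*L)
√(2990 + q(-56)) = √(2990 + (½)/(-56)) = √(2990 + (½)*(-1/56)) = √(2990 - 1/112) = √(334879/112) = √2344153/28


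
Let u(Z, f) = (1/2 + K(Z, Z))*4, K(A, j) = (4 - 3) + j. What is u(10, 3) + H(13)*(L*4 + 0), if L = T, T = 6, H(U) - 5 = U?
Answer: 478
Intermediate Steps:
H(U) = 5 + U
K(A, j) = 1 + j
L = 6
u(Z, f) = 6 + 4*Z (u(Z, f) = (1/2 + (1 + Z))*4 = (3/2 + Z)*4 = 6 + 4*Z)
u(10, 3) + H(13)*(L*4 + 0) = (6 + 4*10) + (5 + 13)*(6*4 + 0) = (6 + 40) + 18*(24 + 0) = 46 + 18*24 = 46 + 432 = 478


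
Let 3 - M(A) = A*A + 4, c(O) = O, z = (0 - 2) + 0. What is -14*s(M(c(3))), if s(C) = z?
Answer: 28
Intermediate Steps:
z = -2 (z = -2 + 0 = -2)
M(A) = -1 - A² (M(A) = 3 - (A*A + 4) = 3 - (A² + 4) = 3 - (4 + A²) = 3 + (-4 - A²) = -1 - A²)
s(C) = -2
-14*s(M(c(3))) = -14*(-2) = 28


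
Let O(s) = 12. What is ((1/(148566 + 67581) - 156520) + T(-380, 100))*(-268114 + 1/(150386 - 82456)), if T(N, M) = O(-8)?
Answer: 41074813601251077255/978857714 ≈ 4.1962e+10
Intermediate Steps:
T(N, M) = 12
((1/(148566 + 67581) - 156520) + T(-380, 100))*(-268114 + 1/(150386 - 82456)) = ((1/(148566 + 67581) - 156520) + 12)*(-268114 + 1/(150386 - 82456)) = ((1/216147 - 156520) + 12)*(-268114 + 1/67930) = (-33831328439/216147 + 12)*(-18212984019/67930) = -33828734675/216147*(-18212984019/67930) = 41074813601251077255/978857714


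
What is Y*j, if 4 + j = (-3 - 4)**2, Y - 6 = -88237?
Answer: -3970395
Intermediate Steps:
Y = -88231 (Y = 6 - 88237 = -88231)
j = 45 (j = -4 + (-3 - 4)**2 = -4 + (-7)**2 = -4 + 49 = 45)
Y*j = -88231*45 = -3970395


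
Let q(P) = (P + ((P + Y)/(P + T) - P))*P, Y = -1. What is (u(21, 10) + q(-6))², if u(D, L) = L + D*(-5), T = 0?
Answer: 10404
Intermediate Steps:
u(D, L) = L - 5*D
q(P) = -1 + P (q(P) = (P + ((P - 1)/(P + 0) - P))*P = (P + ((-1 + P)/P - P))*P = (P + (-P + (-1 + P)/P))*P = ((-1 + P)/P)*P = -1 + P)
(u(21, 10) + q(-6))² = ((10 - 5*21) + (-1 - 6))² = ((10 - 105) - 7)² = (-95 - 7)² = (-102)² = 10404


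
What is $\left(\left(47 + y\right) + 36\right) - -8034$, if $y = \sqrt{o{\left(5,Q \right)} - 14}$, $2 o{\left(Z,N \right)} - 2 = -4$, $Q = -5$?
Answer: $8117 + i \sqrt{15} \approx 8117.0 + 3.873 i$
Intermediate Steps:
$o{\left(Z,N \right)} = -1$ ($o{\left(Z,N \right)} = 1 + \frac{1}{2} \left(-4\right) = 1 - 2 = -1$)
$y = i \sqrt{15}$ ($y = \sqrt{-1 - 14} = \sqrt{-15} = i \sqrt{15} \approx 3.873 i$)
$\left(\left(47 + y\right) + 36\right) - -8034 = \left(\left(47 + i \sqrt{15}\right) + 36\right) - -8034 = \left(83 + i \sqrt{15}\right) + 8034 = 8117 + i \sqrt{15}$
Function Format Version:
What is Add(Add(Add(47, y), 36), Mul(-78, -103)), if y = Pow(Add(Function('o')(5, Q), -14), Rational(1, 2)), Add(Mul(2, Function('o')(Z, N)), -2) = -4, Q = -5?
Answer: Add(8117, Mul(I, Pow(15, Rational(1, 2)))) ≈ Add(8117.0, Mul(3.8730, I))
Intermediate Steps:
Function('o')(Z, N) = -1 (Function('o')(Z, N) = Add(1, Mul(Rational(1, 2), -4)) = Add(1, -2) = -1)
y = Mul(I, Pow(15, Rational(1, 2))) (y = Pow(Add(-1, -14), Rational(1, 2)) = Pow(-15, Rational(1, 2)) = Mul(I, Pow(15, Rational(1, 2))) ≈ Mul(3.8730, I))
Add(Add(Add(47, y), 36), Mul(-78, -103)) = Add(Add(Add(47, Mul(I, Pow(15, Rational(1, 2)))), 36), Mul(-78, -103)) = Add(Add(83, Mul(I, Pow(15, Rational(1, 2)))), 8034) = Add(8117, Mul(I, Pow(15, Rational(1, 2))))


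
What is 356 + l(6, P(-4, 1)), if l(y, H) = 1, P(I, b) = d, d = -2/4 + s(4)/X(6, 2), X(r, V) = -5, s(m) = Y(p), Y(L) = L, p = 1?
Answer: 357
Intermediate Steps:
s(m) = 1
d = -7/10 (d = -2/4 + 1/(-5) = -2*1/4 + 1*(-1/5) = -1/2 - 1/5 = -7/10 ≈ -0.70000)
P(I, b) = -7/10
356 + l(6, P(-4, 1)) = 356 + 1 = 357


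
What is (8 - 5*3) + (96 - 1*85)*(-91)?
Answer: -1008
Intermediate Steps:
(8 - 5*3) + (96 - 1*85)*(-91) = (8 - 15) + (96 - 85)*(-91) = -7 + 11*(-91) = -7 - 1001 = -1008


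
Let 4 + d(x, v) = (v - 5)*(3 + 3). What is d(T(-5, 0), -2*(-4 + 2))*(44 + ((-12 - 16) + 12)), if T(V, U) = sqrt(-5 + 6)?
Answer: -280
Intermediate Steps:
T(V, U) = 1 (T(V, U) = sqrt(1) = 1)
d(x, v) = -34 + 6*v (d(x, v) = -4 + (v - 5)*(3 + 3) = -4 + (-5 + v)*6 = -4 + (-30 + 6*v) = -34 + 6*v)
d(T(-5, 0), -2*(-4 + 2))*(44 + ((-12 - 16) + 12)) = (-34 + 6*(-2*(-4 + 2)))*(44 + ((-12 - 16) + 12)) = (-34 + 6*(-2*(-2)))*(44 + (-28 + 12)) = (-34 + 6*4)*(44 - 16) = (-34 + 24)*28 = -10*28 = -280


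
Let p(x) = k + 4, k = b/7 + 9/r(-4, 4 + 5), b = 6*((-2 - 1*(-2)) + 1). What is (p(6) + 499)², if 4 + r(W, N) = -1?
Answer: 308775184/1225 ≈ 2.5206e+5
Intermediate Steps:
b = 6 (b = 6*((-2 + 2) + 1) = 6*(0 + 1) = 6*1 = 6)
r(W, N) = -5 (r(W, N) = -4 - 1 = -5)
k = -33/35 (k = 6/7 + 9/(-5) = 6*(⅐) + 9*(-⅕) = 6/7 - 9/5 = -33/35 ≈ -0.94286)
p(x) = 107/35 (p(x) = -33/35 + 4 = 107/35)
(p(6) + 499)² = (107/35 + 499)² = (17572/35)² = 308775184/1225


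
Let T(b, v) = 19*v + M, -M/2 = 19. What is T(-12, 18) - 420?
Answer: -116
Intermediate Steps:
M = -38 (M = -2*19 = -38)
T(b, v) = -38 + 19*v (T(b, v) = 19*v - 38 = -38 + 19*v)
T(-12, 18) - 420 = (-38 + 19*18) - 420 = (-38 + 342) - 420 = 304 - 420 = -116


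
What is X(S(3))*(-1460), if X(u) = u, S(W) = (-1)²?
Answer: -1460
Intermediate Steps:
S(W) = 1
X(S(3))*(-1460) = 1*(-1460) = -1460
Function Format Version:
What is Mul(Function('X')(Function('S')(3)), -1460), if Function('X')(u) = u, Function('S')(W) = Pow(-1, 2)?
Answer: -1460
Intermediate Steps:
Function('S')(W) = 1
Mul(Function('X')(Function('S')(3)), -1460) = Mul(1, -1460) = -1460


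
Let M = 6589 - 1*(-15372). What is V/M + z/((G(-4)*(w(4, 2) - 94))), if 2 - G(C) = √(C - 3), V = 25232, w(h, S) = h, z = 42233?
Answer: (-922937153*I + 2270880*√7)/(1976490*(√7 + 2*I)) ≈ -84.17 - 112.87*I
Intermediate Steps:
M = 21961 (M = 6589 + 15372 = 21961)
G(C) = 2 - √(-3 + C) (G(C) = 2 - √(C - 3) = 2 - √(-3 + C))
V/M + z/((G(-4)*(w(4, 2) - 94))) = 25232/21961 + 42233/(((2 - √(-3 - 4))*(4 - 94))) = 25232*(1/21961) + 42233/(((2 - √(-7))*(-90))) = 25232/21961 + 42233/(((2 - I*√7)*(-90))) = 25232/21961 + 42233/(-180 + 90*I*√7)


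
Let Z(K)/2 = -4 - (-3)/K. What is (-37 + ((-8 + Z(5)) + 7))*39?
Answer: -8736/5 ≈ -1747.2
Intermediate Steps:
Z(K) = -8 + 6/K (Z(K) = 2*(-4 - (-3)/K) = 2*(-4 + 3/K) = -8 + 6/K)
(-37 + ((-8 + Z(5)) + 7))*39 = (-37 + ((-8 + (-8 + 6/5)) + 7))*39 = (-37 + ((-8 - 34/5) + 7))*39 = (-37 + (-74/5 + 7))*39 = (-37 - 39/5)*39 = -224/5*39 = -8736/5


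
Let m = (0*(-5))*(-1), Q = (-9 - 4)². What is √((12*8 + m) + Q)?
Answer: √265 ≈ 16.279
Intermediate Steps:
Q = 169 (Q = (-13)² = 169)
m = 0 (m = 0*(-1) = 0)
√((12*8 + m) + Q) = √((12*8 + 0) + 169) = √((96 + 0) + 169) = √(96 + 169) = √265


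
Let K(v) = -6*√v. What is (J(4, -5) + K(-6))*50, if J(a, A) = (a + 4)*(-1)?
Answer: -400 - 300*I*√6 ≈ -400.0 - 734.85*I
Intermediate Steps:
J(a, A) = -4 - a (J(a, A) = (4 + a)*(-1) = -4 - a)
(J(4, -5) + K(-6))*50 = ((-4 - 1*4) - 6*I*√6)*50 = ((-4 - 4) - 6*I*√6)*50 = (-8 - 6*I*√6)*50 = -400 - 300*I*√6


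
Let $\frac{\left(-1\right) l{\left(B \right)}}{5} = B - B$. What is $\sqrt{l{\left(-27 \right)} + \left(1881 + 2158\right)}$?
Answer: $\sqrt{4039} \approx 63.553$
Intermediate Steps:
$l{\left(B \right)} = 0$ ($l{\left(B \right)} = - 5 \left(B - B\right) = \left(-5\right) 0 = 0$)
$\sqrt{l{\left(-27 \right)} + \left(1881 + 2158\right)} = \sqrt{0 + \left(1881 + 2158\right)} = \sqrt{0 + 4039} = \sqrt{4039}$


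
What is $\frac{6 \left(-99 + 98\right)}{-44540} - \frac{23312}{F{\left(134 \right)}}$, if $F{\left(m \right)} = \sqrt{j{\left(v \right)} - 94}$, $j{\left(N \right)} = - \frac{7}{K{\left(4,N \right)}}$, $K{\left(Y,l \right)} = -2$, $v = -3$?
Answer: $\frac{3}{22270} + \frac{23312 i \sqrt{362}}{181} \approx 0.00013471 + 2450.5 i$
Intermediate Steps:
$j{\left(N \right)} = \frac{7}{2}$ ($j{\left(N \right)} = - \frac{7}{-2} = \left(-7\right) \left(- \frac{1}{2}\right) = \frac{7}{2}$)
$F{\left(m \right)} = \frac{i \sqrt{362}}{2}$ ($F{\left(m \right)} = \sqrt{\frac{7}{2} - 94} = \sqrt{- \frac{181}{2}} = \frac{i \sqrt{362}}{2}$)
$\frac{6 \left(-99 + 98\right)}{-44540} - \frac{23312}{F{\left(134 \right)}} = \frac{6 \left(-99 + 98\right)}{-44540} - \frac{23312}{\frac{1}{2} i \sqrt{362}} = 6 \left(-1\right) \left(- \frac{1}{44540}\right) - 23312 \left(- \frac{i \sqrt{362}}{181}\right) = \left(-6\right) \left(- \frac{1}{44540}\right) + \frac{23312 i \sqrt{362}}{181} = \frac{3}{22270} + \frac{23312 i \sqrt{362}}{181}$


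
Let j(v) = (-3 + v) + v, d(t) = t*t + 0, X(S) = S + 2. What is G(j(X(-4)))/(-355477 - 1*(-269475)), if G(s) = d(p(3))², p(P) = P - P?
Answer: 0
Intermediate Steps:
X(S) = 2 + S
p(P) = 0
d(t) = t² (d(t) = t² + 0 = t²)
j(v) = -3 + 2*v
G(s) = 0 (G(s) = (0²)² = 0² = 0)
G(j(X(-4)))/(-355477 - 1*(-269475)) = 0/(-355477 - 1*(-269475)) = 0/(-355477 + 269475) = 0/(-86002) = 0*(-1/86002) = 0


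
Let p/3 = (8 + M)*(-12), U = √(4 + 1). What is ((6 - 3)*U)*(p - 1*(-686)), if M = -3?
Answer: 1518*√5 ≈ 3394.4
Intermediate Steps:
U = √5 ≈ 2.2361
p = -180 (p = 3*((8 - 3)*(-12)) = 3*(5*(-12)) = 3*(-60) = -180)
((6 - 3)*U)*(p - 1*(-686)) = ((6 - 3)*√5)*(-180 - 1*(-686)) = (3*√5)*(-180 + 686) = (3*√5)*506 = 1518*√5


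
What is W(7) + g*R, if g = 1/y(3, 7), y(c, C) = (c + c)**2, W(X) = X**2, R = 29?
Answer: 1793/36 ≈ 49.806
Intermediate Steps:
y(c, C) = 4*c**2 (y(c, C) = (2*c)**2 = 4*c**2)
g = 1/36 (g = 1/(4*3**2) = 1/(4*9) = 1/36 ≈ 0.027778)
W(7) + g*R = 7**2 + (1/36)*29 = 49 + 29/36 = 1793/36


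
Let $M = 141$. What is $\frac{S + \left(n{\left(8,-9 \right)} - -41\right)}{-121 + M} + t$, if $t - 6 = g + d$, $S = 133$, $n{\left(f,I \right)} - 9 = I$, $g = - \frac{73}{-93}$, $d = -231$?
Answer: $- \frac{200429}{930} \approx -215.52$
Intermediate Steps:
$g = \frac{73}{93}$ ($g = \left(-73\right) \left(- \frac{1}{93}\right) = \frac{73}{93} \approx 0.78495$)
$n{\left(f,I \right)} = 9 + I$
$t = - \frac{20852}{93}$ ($t = 6 + \left(\frac{73}{93} - 231\right) = 6 - \frac{21410}{93} = - \frac{20852}{93} \approx -224.22$)
$\frac{S + \left(n{\left(8,-9 \right)} - -41\right)}{-121 + M} + t = \frac{133 + \left(\left(9 - 9\right) - -41\right)}{-121 + 141} - \frac{20852}{93} = \frac{133 + \left(0 + 41\right)}{20} - \frac{20852}{93} = \left(133 + 41\right) \frac{1}{20} - \frac{20852}{93} = 174 \cdot \frac{1}{20} - \frac{20852}{93} = \frac{87}{10} - \frac{20852}{93} = - \frac{200429}{930}$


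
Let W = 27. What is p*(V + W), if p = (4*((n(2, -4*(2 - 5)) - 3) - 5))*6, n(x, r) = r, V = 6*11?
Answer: 8928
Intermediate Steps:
V = 66
p = 96 (p = (4*((-4*(2 - 5) - 3) - 5))*6 = (4*((-4*(-3) - 3) - 5))*6 = (4*((12 - 3) - 5))*6 = (4*(9 - 5))*6 = (4*4)*6 = 16*6 = 96)
p*(V + W) = 96*(66 + 27) = 96*93 = 8928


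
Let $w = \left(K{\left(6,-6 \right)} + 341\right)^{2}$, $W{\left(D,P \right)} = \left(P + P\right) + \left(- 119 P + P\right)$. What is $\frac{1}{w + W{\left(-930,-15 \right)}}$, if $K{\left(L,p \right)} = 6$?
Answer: $\frac{1}{122149} \approx 8.1867 \cdot 10^{-6}$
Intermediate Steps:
$W{\left(D,P \right)} = - 116 P$ ($W{\left(D,P \right)} = 2 P - 118 P = - 116 P$)
$w = 120409$ ($w = \left(6 + 341\right)^{2} = 347^{2} = 120409$)
$\frac{1}{w + W{\left(-930,-15 \right)}} = \frac{1}{120409 - -1740} = \frac{1}{120409 + 1740} = \frac{1}{122149}$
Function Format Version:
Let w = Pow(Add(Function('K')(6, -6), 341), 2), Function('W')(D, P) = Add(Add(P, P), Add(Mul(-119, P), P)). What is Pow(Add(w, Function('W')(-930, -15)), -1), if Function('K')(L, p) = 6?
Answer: Rational(1, 122149) ≈ 8.1867e-6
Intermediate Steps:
Function('W')(D, P) = Mul(-116, P) (Function('W')(D, P) = Add(Mul(2, P), Mul(-118, P)) = Mul(-116, P))
w = 120409 (w = Pow(Add(6, 341), 2) = Pow(347, 2) = 120409)
Pow(Add(w, Function('W')(-930, -15)), -1) = Pow(Add(120409, Mul(-116, -15)), -1) = Pow(Add(120409, 1740), -1) = Pow(122149, -1) = Rational(1, 122149)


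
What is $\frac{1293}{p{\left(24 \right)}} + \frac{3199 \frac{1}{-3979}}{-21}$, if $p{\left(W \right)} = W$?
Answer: $\frac{5148503}{95496} \approx 53.913$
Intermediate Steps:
$\frac{1293}{p{\left(24 \right)}} + \frac{3199 \frac{1}{-3979}}{-21} = \frac{1293}{24} + \frac{3199 \frac{1}{-3979}}{-21} = 1293 \cdot \frac{1}{24} + 3199 \left(- \frac{1}{3979}\right) \left(- \frac{1}{21}\right) = \frac{431}{8} - - \frac{457}{11937} = \frac{431}{8} + \frac{457}{11937} = \frac{5148503}{95496}$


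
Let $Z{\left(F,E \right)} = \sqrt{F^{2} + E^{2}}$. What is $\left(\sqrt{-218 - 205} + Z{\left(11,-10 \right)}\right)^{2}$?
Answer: $-202 + 6 i \sqrt{10387} \approx -202.0 + 611.5 i$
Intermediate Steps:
$Z{\left(F,E \right)} = \sqrt{E^{2} + F^{2}}$
$\left(\sqrt{-218 - 205} + Z{\left(11,-10 \right)}\right)^{2} = \left(\sqrt{-218 - 205} + \sqrt{\left(-10\right)^{2} + 11^{2}}\right)^{2} = \left(\sqrt{-423} + \sqrt{100 + 121}\right)^{2} = \left(3 i \sqrt{47} + \sqrt{221}\right)^{2} = \left(\sqrt{221} + 3 i \sqrt{47}\right)^{2}$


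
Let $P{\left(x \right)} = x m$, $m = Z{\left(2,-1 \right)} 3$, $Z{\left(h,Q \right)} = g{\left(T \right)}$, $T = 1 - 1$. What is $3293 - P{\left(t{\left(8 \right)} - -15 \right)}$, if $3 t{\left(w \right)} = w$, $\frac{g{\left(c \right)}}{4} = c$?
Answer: $3293$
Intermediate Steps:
$T = 0$ ($T = 1 - 1 = 0$)
$g{\left(c \right)} = 4 c$
$t{\left(w \right)} = \frac{w}{3}$
$Z{\left(h,Q \right)} = 0$ ($Z{\left(h,Q \right)} = 4 \cdot 0 = 0$)
$m = 0$ ($m = 0 \cdot 3 = 0$)
$P{\left(x \right)} = 0$ ($P{\left(x \right)} = x 0 = 0$)
$3293 - P{\left(t{\left(8 \right)} - -15 \right)} = 3293 - 0 = 3293 + 0 = 3293$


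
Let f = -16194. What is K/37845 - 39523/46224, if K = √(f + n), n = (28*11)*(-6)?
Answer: -39523/46224 + I*√18042/37845 ≈ -0.85503 + 0.0035492*I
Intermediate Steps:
n = -1848 (n = 308*(-6) = -1848)
K = I*√18042 (K = √(-16194 - 1848) = √(-18042) = I*√18042 ≈ 134.32*I)
K/37845 - 39523/46224 = (I*√18042)/37845 - 39523/46224 = (I*√18042)*(1/37845) - 39523*1/46224 = I*√18042/37845 - 39523/46224 = -39523/46224 + I*√18042/37845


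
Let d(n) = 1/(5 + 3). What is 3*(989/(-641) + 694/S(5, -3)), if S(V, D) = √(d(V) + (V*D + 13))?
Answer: -2967/641 - 1388*I*√30/5 ≈ -4.6287 - 1520.5*I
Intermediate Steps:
d(n) = ⅛ (d(n) = 1/8 = ⅛)
S(V, D) = √(105/8 + D*V) (S(V, D) = √(⅛ + (V*D + 13)) = √(⅛ + (D*V + 13)) = √(⅛ + (13 + D*V)) = √(105/8 + D*V))
3*(989/(-641) + 694/S(5, -3)) = 3*(989/(-641) + 694/((√(210 + 16*(-3)*5)/4))) = 3*(989*(-1/641) + 694/((√(210 - 240)/4))) = 3*(-989/641 + 694/((√(-30)/4))) = 3*(-989/641 + 694/(((I*√30)/4))) = 3*(-989/641 + 694/((I*√30/4))) = 3*(-989/641 + 694*(-2*I*√30/15)) = 3*(-989/641 - 1388*I*√30/15) = -2967/641 - 1388*I*√30/5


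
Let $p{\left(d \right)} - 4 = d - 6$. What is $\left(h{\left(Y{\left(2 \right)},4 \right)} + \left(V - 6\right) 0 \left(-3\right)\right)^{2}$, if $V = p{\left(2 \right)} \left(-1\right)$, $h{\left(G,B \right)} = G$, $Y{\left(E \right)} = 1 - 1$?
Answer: $0$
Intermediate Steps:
$p{\left(d \right)} = -2 + d$ ($p{\left(d \right)} = 4 + \left(d - 6\right) = 4 + \left(-6 + d\right) = -2 + d$)
$Y{\left(E \right)} = 0$
$V = 0$ ($V = \left(-2 + 2\right) \left(-1\right) = 0 \left(-1\right) = 0$)
$\left(h{\left(Y{\left(2 \right)},4 \right)} + \left(V - 6\right) 0 \left(-3\right)\right)^{2} = \left(0 + \left(0 - 6\right) 0 \left(-3\right)\right)^{2} = \left(0 - 0\right)^{2} = \left(0 + 0\right)^{2} = 0^{2} = 0$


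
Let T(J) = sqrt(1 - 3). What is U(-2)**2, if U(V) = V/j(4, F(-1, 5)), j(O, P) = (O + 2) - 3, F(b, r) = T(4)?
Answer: 4/9 ≈ 0.44444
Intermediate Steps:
T(J) = I*sqrt(2) (T(J) = sqrt(-2) = I*sqrt(2))
F(b, r) = I*sqrt(2)
j(O, P) = -1 + O (j(O, P) = (2 + O) - 3 = -1 + O)
U(V) = V/3 (U(V) = V/(-1 + 4) = V/3)
U(-2)**2 = ((1/3)*(-2))**2 = (-2/3)**2 = 4/9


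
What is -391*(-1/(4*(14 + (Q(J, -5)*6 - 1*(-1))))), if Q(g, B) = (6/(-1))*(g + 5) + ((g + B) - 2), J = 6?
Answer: -391/1548 ≈ -0.25258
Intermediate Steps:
Q(g, B) = -32 + B - 5*g (Q(g, B) = (6*(-1))*(5 + g) + ((B + g) - 2) = -6*(5 + g) + (-2 + B + g) = (-30 - 6*g) + (-2 + B + g) = -32 + B - 5*g)
-391*(-1/(4*(14 + (Q(J, -5)*6 - 1*(-1))))) = -391*(-1/(4*(14 + ((-32 - 5 - 5*6)*6 - 1*(-1))))) = -391*(-1/(4*(14 + ((-32 - 5 - 30)*6 + 1)))) = -391*(-1/(4*(14 + (-67*6 + 1)))) = -391*(-1/(4*(14 + (-402 + 1)))) = -391*(-1/(4*(14 - 401))) = -391/((-387*(-4))) = -391/1548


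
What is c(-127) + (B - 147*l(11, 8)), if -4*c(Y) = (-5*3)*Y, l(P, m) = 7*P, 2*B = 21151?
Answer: -4879/4 ≈ -1219.8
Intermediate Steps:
B = 21151/2 (B = (½)*21151 = 21151/2 ≈ 10576.)
c(Y) = 15*Y/4 (c(Y) = -(-5*3)*Y/4 = -(-15)*Y/4 = 15*Y/4)
c(-127) + (B - 147*l(11, 8)) = (15/4)*(-127) + (21151/2 - 1029*11) = -1905/4 + (21151/2 - 147*77) = -1905/4 + (21151/2 - 11319) = -1905/4 - 1487/2 = -4879/4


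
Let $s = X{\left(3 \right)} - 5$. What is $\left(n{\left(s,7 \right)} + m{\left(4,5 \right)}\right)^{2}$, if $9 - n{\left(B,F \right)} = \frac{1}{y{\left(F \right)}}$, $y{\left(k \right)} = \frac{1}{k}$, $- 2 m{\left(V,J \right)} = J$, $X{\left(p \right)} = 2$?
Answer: $\frac{1}{4} \approx 0.25$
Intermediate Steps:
$m{\left(V,J \right)} = - \frac{J}{2}$
$s = -3$ ($s = 2 - 5 = -3$)
$n{\left(B,F \right)} = 9 - F$ ($n{\left(B,F \right)} = 9 - \frac{1}{\frac{1}{F}} = 9 - F$)
$\left(n{\left(s,7 \right)} + m{\left(4,5 \right)}\right)^{2} = \left(\left(9 - 7\right) - \frac{5}{2}\right)^{2} = \left(2 - \frac{5}{2}\right)^{2} = \left(- \frac{1}{2}\right)^{2} = \frac{1}{4}$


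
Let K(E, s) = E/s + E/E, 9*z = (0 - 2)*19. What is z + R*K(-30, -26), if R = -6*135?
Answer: -204614/117 ≈ -1748.8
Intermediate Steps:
z = -38/9 (z = ((0 - 2)*19)/9 = (-2*19)/9 = (⅑)*(-38) = -38/9 ≈ -4.2222)
K(E, s) = 1 + E/s (K(E, s) = E/s + 1 = 1 + E/s)
R = -810
z + R*K(-30, -26) = -38/9 - 810*(-30 - 26)/(-26) = -38/9 - (-405)*(-56)/13 = -38/9 - 810*28/13 = -38/9 - 22680/13 = -204614/117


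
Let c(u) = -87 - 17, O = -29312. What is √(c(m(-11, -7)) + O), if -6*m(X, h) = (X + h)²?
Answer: 2*I*√7354 ≈ 171.51*I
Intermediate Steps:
m(X, h) = -(X + h)²/6
c(u) = -104
√(c(m(-11, -7)) + O) = √(-104 - 29312) = √(-29416) = 2*I*√7354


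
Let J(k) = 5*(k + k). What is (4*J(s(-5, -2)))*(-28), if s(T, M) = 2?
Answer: -2240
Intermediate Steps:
J(k) = 10*k (J(k) = 5*(2*k) = 10*k)
(4*J(s(-5, -2)))*(-28) = (4*(10*2))*(-28) = (4*20)*(-28) = 80*(-28) = -2240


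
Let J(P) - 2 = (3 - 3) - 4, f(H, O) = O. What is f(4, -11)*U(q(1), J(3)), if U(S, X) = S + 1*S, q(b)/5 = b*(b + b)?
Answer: -220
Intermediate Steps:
J(P) = -2 (J(P) = 2 + ((3 - 3) - 4) = 2 + (0 - 4) = 2 - 4 = -2)
q(b) = 10*b**2 (q(b) = 5*(b*(b + b)) = 5*(b*(2*b)) = 5*(2*b**2) = 10*b**2)
U(S, X) = 2*S (U(S, X) = S + S = 2*S)
f(4, -11)*U(q(1), J(3)) = -22*10*1**2 = -22*10*1 = -22*10 = -11*20 = -220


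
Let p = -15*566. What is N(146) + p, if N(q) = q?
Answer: -8344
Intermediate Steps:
p = -8490
N(146) + p = 146 - 8490 = -8344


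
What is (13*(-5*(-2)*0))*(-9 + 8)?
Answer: 0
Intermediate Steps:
(13*(-5*(-2)*0))*(-9 + 8) = (13*(10*0))*(-1) = (13*0)*(-1) = 0*(-1) = 0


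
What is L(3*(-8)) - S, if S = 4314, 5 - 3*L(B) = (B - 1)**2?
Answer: -13562/3 ≈ -4520.7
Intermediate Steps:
L(B) = 5/3 - (-1 + B)**2/3 (L(B) = 5/3 - (B - 1)**2/3 = 5/3 - (-1 + B)**2/3)
L(3*(-8)) - S = (5/3 - (-1 + 3*(-8))**2/3) - 1*4314 = (5/3 - (-1 - 24)**2/3) - 4314 = (5/3 - 1/3*(-25)**2) - 4314 = (5/3 - 1/3*625) - 4314 = (5/3 - 625/3) - 4314 = -620/3 - 4314 = -13562/3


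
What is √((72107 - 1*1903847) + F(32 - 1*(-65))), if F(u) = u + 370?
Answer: I*√1831273 ≈ 1353.2*I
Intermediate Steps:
F(u) = 370 + u
√((72107 - 1*1903847) + F(32 - 1*(-65))) = √((72107 - 1*1903847) + (370 + (32 - 1*(-65)))) = √((72107 - 1903847) + (370 + (32 + 65))) = √(-1831740 + (370 + 97)) = √(-1831740 + 467) = √(-1831273) = I*√1831273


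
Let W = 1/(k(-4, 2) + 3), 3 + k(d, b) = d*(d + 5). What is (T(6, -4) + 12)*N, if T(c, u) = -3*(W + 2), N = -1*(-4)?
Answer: 27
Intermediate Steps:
k(d, b) = -3 + d*(5 + d) (k(d, b) = -3 + d*(d + 5) = -3 + d*(5 + d))
N = 4
W = -¼ (W = 1/((-3 + (-4)² + 5*(-4)) + 3) = 1/((-3 + 16 - 20) + 3) = 1/(-7 + 3) = 1/(-4) = -¼ ≈ -0.25000)
T(c, u) = -21/4 (T(c, u) = -3*(-¼ + 2) = -3*7/4 = -21/4)
(T(6, -4) + 12)*N = (-21/4 + 12)*4 = (27/4)*4 = 27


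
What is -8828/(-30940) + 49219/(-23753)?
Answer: -328286094/183729455 ≈ -1.7868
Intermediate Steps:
-8828/(-30940) + 49219/(-23753) = -8828*(-1/30940) + 49219*(-1/23753) = 2207/7735 - 49219/23753 = -328286094/183729455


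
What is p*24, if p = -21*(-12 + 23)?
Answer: -5544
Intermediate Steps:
p = -231 (p = -21*11 = -231)
p*24 = -231*24 = -5544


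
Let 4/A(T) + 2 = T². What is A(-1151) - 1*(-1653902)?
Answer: 2191087715702/1324799 ≈ 1.6539e+6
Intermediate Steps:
A(T) = 4/(-2 + T²)
A(-1151) - 1*(-1653902) = 4/(-2 + (-1151)²) - 1*(-1653902) = 4/(-2 + 1324801) + 1653902 = 4/1324799 + 1653902 = 2191087715702/1324799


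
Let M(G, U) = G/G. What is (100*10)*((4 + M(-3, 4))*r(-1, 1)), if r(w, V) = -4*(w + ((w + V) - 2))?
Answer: 60000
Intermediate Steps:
M(G, U) = 1
r(w, V) = 8 - 8*w - 4*V (r(w, V) = -4*(w + ((V + w) - 2)) = -4*(w + (-2 + V + w)) = -4*(-2 + V + 2*w) = 8 - 8*w - 4*V)
(100*10)*((4 + M(-3, 4))*r(-1, 1)) = (100*10)*((4 + 1)*(8 - 8*(-1) - 4*1)) = 1000*(5*(8 + 8 - 4)) = 1000*(5*12) = 1000*60 = 60000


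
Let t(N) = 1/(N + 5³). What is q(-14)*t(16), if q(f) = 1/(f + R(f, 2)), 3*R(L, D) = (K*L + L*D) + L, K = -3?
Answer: -1/1974 ≈ -0.00050659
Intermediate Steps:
R(L, D) = -2*L/3 + D*L/3 (R(L, D) = ((-3*L + L*D) + L)/3 = ((-3*L + D*L) + L)/3 = (-2*L + D*L)/3 = -2*L/3 + D*L/3)
q(f) = 1/f (q(f) = 1/(f + f*(-2 + 2)/3) = 1/(f + (⅓)*f*0) = 1/(f + 0) = 1/f)
t(N) = 1/(125 + N) (t(N) = 1/(N + 125) = 1/(125 + N))
q(-14)*t(16) = 1/((-14)*(125 + 16)) = -1/14/141 = -1/14*1/141 = -1/1974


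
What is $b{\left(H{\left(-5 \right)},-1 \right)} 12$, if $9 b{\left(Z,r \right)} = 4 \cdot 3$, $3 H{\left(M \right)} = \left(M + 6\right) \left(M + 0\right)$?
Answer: $16$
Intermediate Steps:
$H{\left(M \right)} = \frac{M \left(6 + M\right)}{3}$ ($H{\left(M \right)} = \frac{\left(M + 6\right) \left(M + 0\right)}{3} = \frac{\left(6 + M\right) M}{3} = \frac{M \left(6 + M\right)}{3}$)
$b{\left(Z,r \right)} = \frac{4}{3}$ ($b{\left(Z,r \right)} = \frac{4 \cdot 3}{9} = \frac{1}{9} \cdot 12 = \frac{4}{3}$)
$b{\left(H{\left(-5 \right)},-1 \right)} 12 = \frac{4}{3} \cdot 12 = 16$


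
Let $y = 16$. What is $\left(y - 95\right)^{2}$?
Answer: $6241$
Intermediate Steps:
$\left(y - 95\right)^{2} = \left(16 - 95\right)^{2} = \left(-79\right)^{2} = 6241$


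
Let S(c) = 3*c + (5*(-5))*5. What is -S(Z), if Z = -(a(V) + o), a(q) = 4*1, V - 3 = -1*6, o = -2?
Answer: 131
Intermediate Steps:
V = -3 (V = 3 - 1*6 = 3 - 6 = -3)
a(q) = 4
Z = -2 (Z = -(4 - 2) = -1*2 = -2)
S(c) = -125 + 3*c (S(c) = 3*c - 25*5 = 3*c - 125 = -125 + 3*c)
-S(Z) = -(-125 + 3*(-2)) = -(-125 - 6) = -1*(-131) = 131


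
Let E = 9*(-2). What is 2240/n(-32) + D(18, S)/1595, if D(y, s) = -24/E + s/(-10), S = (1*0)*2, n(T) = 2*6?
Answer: 893204/4785 ≈ 186.67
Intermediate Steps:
n(T) = 12
E = -18
S = 0 (S = 0*2 = 0)
D(y, s) = 4/3 - s/10 (D(y, s) = -24/(-18) + s/(-10) = -24*(-1/18) + s*(-⅒) = 4/3 - s/10)
2240/n(-32) + D(18, S)/1595 = 2240/12 + (4/3 - ⅒*0)/1595 = 2240*(1/12) + (4/3 + 0)*(1/1595) = 560/3 + (4/3)*(1/1595) = 560/3 + 4/4785 = 893204/4785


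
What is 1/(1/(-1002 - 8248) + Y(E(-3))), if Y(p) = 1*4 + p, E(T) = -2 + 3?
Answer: 9250/46249 ≈ 0.20000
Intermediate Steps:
E(T) = 1
Y(p) = 4 + p
1/(1/(-1002 - 8248) + Y(E(-3))) = 1/(1/(-1002 - 8248) + (4 + 1)) = 1/(1/(-9250) + 5) = 1/(-1/9250 + 5) = 1/(46249/9250) = 9250/46249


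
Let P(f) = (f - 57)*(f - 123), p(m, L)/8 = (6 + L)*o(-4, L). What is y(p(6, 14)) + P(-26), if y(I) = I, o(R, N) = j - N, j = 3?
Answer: 10607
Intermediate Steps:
o(R, N) = 3 - N
p(m, L) = 8*(3 - L)*(6 + L) (p(m, L) = 8*((6 + L)*(3 - L)) = 8*((3 - L)*(6 + L)) = 8*(3 - L)*(6 + L))
P(f) = (-123 + f)*(-57 + f) (P(f) = (-57 + f)*(-123 + f) = (-123 + f)*(-57 + f))
y(p(6, 14)) + P(-26) = -8*(-3 + 14)*(6 + 14) + (7011 + (-26)**2 - 180*(-26)) = -8*11*20 + (7011 + 676 + 4680) = -1760 + 12367 = 10607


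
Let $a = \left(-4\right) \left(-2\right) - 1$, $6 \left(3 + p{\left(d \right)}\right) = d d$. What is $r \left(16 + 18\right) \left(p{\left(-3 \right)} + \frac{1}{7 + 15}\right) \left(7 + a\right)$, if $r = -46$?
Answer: $\frac{350336}{11} \approx 31849.0$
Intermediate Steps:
$p{\left(d \right)} = -3 + \frac{d^{2}}{6}$ ($p{\left(d \right)} = -3 + \frac{d d}{6} = -3 + \frac{d^{2}}{6}$)
$a = 7$ ($a = 8 - 1 = 7$)
$r \left(16 + 18\right) \left(p{\left(-3 \right)} + \frac{1}{7 + 15}\right) \left(7 + a\right) = - 46 \left(16 + 18\right) \left(\left(-3 + \frac{\left(-3\right)^{2}}{6}\right) + \frac{1}{7 + 15}\right) \left(7 + 7\right) = - 46 \cdot 34 \left(\left(-3 + \frac{1}{6} \cdot 9\right) + \frac{1}{22}\right) 14 = - 46 \cdot 34 \left(\left(-3 + \frac{3}{2}\right) + \frac{1}{22}\right) 14 = - 46 \cdot 34 \left(- \frac{3}{2} + \frac{1}{22}\right) 14 = - 46 \cdot 34 \left(- \frac{16}{11}\right) 14 = \left(-46\right) \left(- \frac{544}{11}\right) 14 = \frac{25024}{11} \cdot 14 = \frac{350336}{11}$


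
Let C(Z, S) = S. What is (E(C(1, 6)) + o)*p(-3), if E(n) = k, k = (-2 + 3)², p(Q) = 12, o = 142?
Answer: 1716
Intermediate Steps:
k = 1 (k = 1² = 1)
E(n) = 1
(E(C(1, 6)) + o)*p(-3) = (1 + 142)*12 = 143*12 = 1716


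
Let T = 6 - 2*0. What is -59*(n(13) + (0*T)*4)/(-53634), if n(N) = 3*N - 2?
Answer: 2183/53634 ≈ 0.040702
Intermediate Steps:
T = 6 (T = 6 + 0 = 6)
n(N) = -2 + 3*N
-59*(n(13) + (0*T)*4)/(-53634) = -59*((-2 + 3*13) + (0*6)*4)/(-53634) = -59*((-2 + 39) + 0*4)*(-1/53634) = -59*(37 + 0)*(-1/53634) = -59*37*(-1/53634) = -2183*(-1/53634) = 2183/53634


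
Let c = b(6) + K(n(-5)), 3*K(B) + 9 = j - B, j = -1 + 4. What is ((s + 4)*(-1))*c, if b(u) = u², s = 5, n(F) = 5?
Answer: -291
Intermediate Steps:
j = 3
K(B) = -2 - B/3 (K(B) = -3 + (3 - B)/3 = -3 + (1 - B/3) = -2 - B/3)
c = 97/3 (c = 6² + (-2 - ⅓*5) = 36 + (-2 - 5/3) = 36 - 11/3 = 97/3 ≈ 32.333)
((s + 4)*(-1))*c = ((5 + 4)*(-1))*(97/3) = (9*(-1))*(97/3) = -9*97/3 = -291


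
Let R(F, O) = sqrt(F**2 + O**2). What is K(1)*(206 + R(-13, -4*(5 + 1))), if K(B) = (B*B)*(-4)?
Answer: -824 - 4*sqrt(745) ≈ -933.18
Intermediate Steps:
K(B) = -4*B**2 (K(B) = B**2*(-4) = -4*B**2)
K(1)*(206 + R(-13, -4*(5 + 1))) = (-4*1**2)*(206 + sqrt((-13)**2 + (-4*(5 + 1))**2)) = (-4*1)*(206 + sqrt(169 + (-4*6)**2)) = -4*(206 + sqrt(169 + (-24)**2)) = -4*(206 + sqrt(169 + 576)) = -4*(206 + sqrt(745)) = -824 - 4*sqrt(745)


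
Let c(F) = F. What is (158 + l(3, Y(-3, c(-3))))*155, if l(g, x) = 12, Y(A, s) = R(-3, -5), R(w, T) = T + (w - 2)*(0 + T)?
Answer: 26350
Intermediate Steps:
R(w, T) = T + T*(-2 + w) (R(w, T) = T + (-2 + w)*T = T + T*(-2 + w))
Y(A, s) = 20 (Y(A, s) = -5*(-1 - 3) = -5*(-4) = 20)
(158 + l(3, Y(-3, c(-3))))*155 = (158 + 12)*155 = 170*155 = 26350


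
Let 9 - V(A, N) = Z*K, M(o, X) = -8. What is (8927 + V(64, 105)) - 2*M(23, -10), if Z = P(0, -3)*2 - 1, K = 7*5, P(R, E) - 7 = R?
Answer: 8497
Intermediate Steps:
P(R, E) = 7 + R
K = 35
Z = 13 (Z = (7 + 0)*2 - 1 = 7*2 - 1 = 14 - 1 = 13)
V(A, N) = -446 (V(A, N) = 9 - 13*35 = 9 - 1*455 = 9 - 455 = -446)
(8927 + V(64, 105)) - 2*M(23, -10) = (8927 - 446) - 2*(-8) = 8481 + 16 = 8497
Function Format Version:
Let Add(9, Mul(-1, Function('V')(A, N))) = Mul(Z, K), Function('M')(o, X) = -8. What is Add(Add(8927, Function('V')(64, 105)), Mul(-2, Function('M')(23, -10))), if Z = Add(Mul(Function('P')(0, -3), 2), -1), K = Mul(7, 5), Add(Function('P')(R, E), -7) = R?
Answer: 8497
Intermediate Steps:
Function('P')(R, E) = Add(7, R)
K = 35
Z = 13 (Z = Add(Mul(Add(7, 0), 2), -1) = Add(Mul(7, 2), -1) = Add(14, -1) = 13)
Function('V')(A, N) = -446 (Function('V')(A, N) = Add(9, Mul(-1, Mul(13, 35))) = Add(9, Mul(-1, 455)) = Add(9, -455) = -446)
Add(Add(8927, Function('V')(64, 105)), Mul(-2, Function('M')(23, -10))) = Add(Add(8927, -446), Mul(-2, -8)) = Add(8481, 16) = 8497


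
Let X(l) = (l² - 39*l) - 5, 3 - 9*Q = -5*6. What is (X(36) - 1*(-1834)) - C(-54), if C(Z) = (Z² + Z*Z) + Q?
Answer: -12344/3 ≈ -4114.7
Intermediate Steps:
Q = 11/3 (Q = ⅓ - (-5)*6/9 = ⅓ - ⅑*(-30) = ⅓ + 10/3 = 11/3 ≈ 3.6667)
X(l) = -5 + l² - 39*l
C(Z) = 11/3 + 2*Z² (C(Z) = (Z² + Z*Z) + 11/3 = (Z² + Z²) + 11/3 = 2*Z² + 11/3 = 11/3 + 2*Z²)
(X(36) - 1*(-1834)) - C(-54) = ((-5 + 36² - 39*36) - 1*(-1834)) - (11/3 + 2*(-54)²) = ((-5 + 1296 - 1404) + 1834) - (11/3 + 2*2916) = (-113 + 1834) - (11/3 + 5832) = 1721 - 1*17507/3 = 1721 - 17507/3 = -12344/3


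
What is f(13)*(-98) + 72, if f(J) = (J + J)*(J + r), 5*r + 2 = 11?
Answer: -188192/5 ≈ -37638.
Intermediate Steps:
r = 9/5 (r = -2/5 + (1/5)*11 = -2/5 + 11/5 = 9/5 ≈ 1.8000)
f(J) = 2*J*(9/5 + J) (f(J) = (J + J)*(J + 9/5) = (2*J)*(9/5 + J) = 2*J*(9/5 + J))
f(13)*(-98) + 72 = ((2/5)*13*(9 + 5*13))*(-98) + 72 = ((2/5)*13*(9 + 65))*(-98) + 72 = ((2/5)*13*74)*(-98) + 72 = (1924/5)*(-98) + 72 = -188552/5 + 72 = -188192/5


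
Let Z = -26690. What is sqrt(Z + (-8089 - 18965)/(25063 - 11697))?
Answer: I*sqrt(1192132232351)/6683 ≈ 163.38*I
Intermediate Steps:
sqrt(Z + (-8089 - 18965)/(25063 - 11697)) = sqrt(-26690 + (-8089 - 18965)/(25063 - 11697)) = sqrt(-26690 - 27054/13366) = sqrt(-26690 - 27054*1/13366) = sqrt(-26690 - 13527/6683) = sqrt(-178382797/6683) = I*sqrt(1192132232351)/6683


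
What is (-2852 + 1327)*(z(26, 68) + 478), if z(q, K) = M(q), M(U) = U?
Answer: -768600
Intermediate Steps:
z(q, K) = q
(-2852 + 1327)*(z(26, 68) + 478) = (-2852 + 1327)*(26 + 478) = -1525*504 = -768600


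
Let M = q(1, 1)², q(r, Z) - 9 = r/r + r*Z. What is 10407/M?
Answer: 10407/121 ≈ 86.008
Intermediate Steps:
q(r, Z) = 10 + Z*r (q(r, Z) = 9 + (r/r + r*Z) = 9 + (1 + Z*r) = 10 + Z*r)
M = 121 (M = (10 + 1*1)² = (10 + 1)² = 11² = 121)
10407/M = 10407/121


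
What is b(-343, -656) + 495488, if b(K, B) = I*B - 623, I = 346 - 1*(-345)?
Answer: 41569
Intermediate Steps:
I = 691 (I = 346 + 345 = 691)
b(K, B) = -623 + 691*B (b(K, B) = 691*B - 623 = -623 + 691*B)
b(-343, -656) + 495488 = (-623 + 691*(-656)) + 495488 = (-623 - 453296) + 495488 = -453919 + 495488 = 41569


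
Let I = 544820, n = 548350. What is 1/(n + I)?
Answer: 1/1093170 ≈ 9.1477e-7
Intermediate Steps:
1/(n + I) = 1/(548350 + 544820) = 1/1093170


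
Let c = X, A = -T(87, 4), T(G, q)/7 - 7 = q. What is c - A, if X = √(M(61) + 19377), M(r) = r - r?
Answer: 77 + 3*√2153 ≈ 216.20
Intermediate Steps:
M(r) = 0
T(G, q) = 49 + 7*q
A = -77 (A = -(49 + 7*4) = -(49 + 28) = -1*77 = -77)
X = 3*√2153 (X = √(0 + 19377) = √19377 = 3*√2153 ≈ 139.20)
c = 3*√2153 ≈ 139.20
c - A = 3*√2153 - 1*(-77) = 3*√2153 + 77 = 77 + 3*√2153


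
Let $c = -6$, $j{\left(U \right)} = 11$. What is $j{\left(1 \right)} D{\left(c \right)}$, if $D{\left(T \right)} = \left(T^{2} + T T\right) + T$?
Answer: $726$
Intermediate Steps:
$D{\left(T \right)} = T + 2 T^{2}$ ($D{\left(T \right)} = \left(T^{2} + T^{2}\right) + T = 2 T^{2} + T = T + 2 T^{2}$)
$j{\left(1 \right)} D{\left(c \right)} = 11 \left(- 6 \left(1 + 2 \left(-6\right)\right)\right) = 11 \left(- 6 \left(1 - 12\right)\right) = 11 \left(\left(-6\right) \left(-11\right)\right) = 11 \cdot 66 = 726$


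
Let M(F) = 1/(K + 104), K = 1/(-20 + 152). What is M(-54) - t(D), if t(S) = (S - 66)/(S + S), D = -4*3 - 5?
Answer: -1135019/466786 ≈ -2.4316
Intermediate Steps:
K = 1/132 ≈ 0.0075758
D = -17 (D = -12 - 5 = -17)
t(S) = (-66 + S)/(2*S) (t(S) = (-66 + S)/((2*S)) = (-66 + S)*(1/(2*S)) = (-66 + S)/(2*S))
M(F) = 132/13729 (M(F) = 1/(1/132 + 104) = 1/(13729/132) = 132/13729)
M(-54) - t(D) = 132/13729 - (-66 - 17)/(2*(-17)) = 132/13729 - (-1)*(-83)/(2*17) = 132/13729 - 1*83/34 = 132/13729 - 83/34 = -1135019/466786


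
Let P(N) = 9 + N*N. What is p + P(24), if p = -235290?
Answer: -234705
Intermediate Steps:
P(N) = 9 + N**2
p + P(24) = -235290 + (9 + 24**2) = -235290 + (9 + 576) = -235290 + 585 = -234705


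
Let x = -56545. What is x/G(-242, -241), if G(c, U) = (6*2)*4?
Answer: -56545/48 ≈ -1178.0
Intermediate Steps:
G(c, U) = 48 (G(c, U) = 12*4 = 48)
x/G(-242, -241) = -56545/48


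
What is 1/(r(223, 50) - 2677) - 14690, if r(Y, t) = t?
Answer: -38590631/2627 ≈ -14690.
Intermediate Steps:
1/(r(223, 50) - 2677) - 14690 = 1/(50 - 2677) - 14690 = 1/(-2627) - 14690 = -1/2627 - 14690 = -38590631/2627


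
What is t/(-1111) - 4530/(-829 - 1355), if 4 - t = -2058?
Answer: 88237/404404 ≈ 0.21819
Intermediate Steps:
t = 2062 (t = 4 - 1*(-2058) = 4 + 2058 = 2062)
t/(-1111) - 4530/(-829 - 1355) = 2062/(-1111) - 4530/(-829 - 1355) = 2062*(-1/1111) - 4530/(-2184) = -2062/1111 - 4530*(-1/2184) = -2062/1111 + 755/364 = 88237/404404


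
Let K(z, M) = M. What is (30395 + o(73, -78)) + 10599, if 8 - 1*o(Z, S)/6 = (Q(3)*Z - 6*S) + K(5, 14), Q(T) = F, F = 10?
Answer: 33770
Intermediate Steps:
Q(T) = 10
o(Z, S) = -36 - 60*Z + 36*S (o(Z, S) = 48 - 6*((10*Z - 6*S) + 14) = 48 - 6*((-6*S + 10*Z) + 14) = 48 - 6*(14 - 6*S + 10*Z) = 48 + (-84 - 60*Z + 36*S) = -36 - 60*Z + 36*S)
(30395 + o(73, -78)) + 10599 = (30395 + (-36 - 60*73 + 36*(-78))) + 10599 = (30395 + (-36 - 4380 - 2808)) + 10599 = (30395 - 7224) + 10599 = 23171 + 10599 = 33770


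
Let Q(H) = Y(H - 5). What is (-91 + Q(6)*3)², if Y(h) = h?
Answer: 7744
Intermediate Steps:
Q(H) = -5 + H (Q(H) = H - 5 = -5 + H)
(-91 + Q(6)*3)² = (-91 + (-5 + 6)*3)² = (-91 + 1*3)² = (-91 + 3)² = (-88)² = 7744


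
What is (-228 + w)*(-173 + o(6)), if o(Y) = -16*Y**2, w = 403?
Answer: -131075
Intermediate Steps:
(-228 + w)*(-173 + o(6)) = (-228 + 403)*(-173 - 16*6**2) = 175*(-173 - 16*36) = 175*(-173 - 576) = 175*(-749) = -131075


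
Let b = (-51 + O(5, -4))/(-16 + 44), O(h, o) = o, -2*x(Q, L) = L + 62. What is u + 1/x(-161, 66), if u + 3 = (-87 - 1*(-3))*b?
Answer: 10367/64 ≈ 161.98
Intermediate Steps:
x(Q, L) = -31 - L/2 (x(Q, L) = -(L + 62)/2 = -(62 + L)/2 = -31 - L/2)
b = -55/28 (b = (-51 - 4)/(-16 + 44) = -55/28 ≈ -1.9643)
u = 162 (u = -3 + (-87 - 1*(-3))*(-55/28) = -3 + (-87 + 3)*(-55/28) = -3 - 84*(-55/28) = -3 + 165 = 162)
u + 1/x(-161, 66) = 162 + 1/(-31 - ½*66) = 162 + 1/(-31 - 33) = 162 + 1/(-64) = 162 - 1/64 = 10367/64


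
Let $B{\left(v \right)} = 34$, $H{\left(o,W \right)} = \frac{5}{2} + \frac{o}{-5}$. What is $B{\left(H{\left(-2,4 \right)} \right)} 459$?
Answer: $15606$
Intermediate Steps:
$H{\left(o,W \right)} = \frac{5}{2} - \frac{o}{5}$ ($H{\left(o,W \right)} = 5 \cdot \frac{1}{2} + o \left(- \frac{1}{5}\right) = \frac{5}{2} - \frac{o}{5}$)
$B{\left(H{\left(-2,4 \right)} \right)} 459 = 34 \cdot 459 = 15606$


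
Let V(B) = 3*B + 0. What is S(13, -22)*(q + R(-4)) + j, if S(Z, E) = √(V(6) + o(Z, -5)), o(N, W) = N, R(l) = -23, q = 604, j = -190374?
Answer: -190374 + 581*√31 ≈ -1.8714e+5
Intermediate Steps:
V(B) = 3*B
S(Z, E) = √(18 + Z) (S(Z, E) = √(3*6 + Z) = √(18 + Z))
S(13, -22)*(q + R(-4)) + j = √(18 + 13)*(604 - 23) - 190374 = √31*581 - 190374 = 581*√31 - 190374 = -190374 + 581*√31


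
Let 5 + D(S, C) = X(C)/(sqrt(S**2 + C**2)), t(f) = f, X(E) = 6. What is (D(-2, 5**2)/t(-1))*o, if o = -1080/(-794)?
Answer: 2700/397 - 3240*sqrt(629)/249713 ≈ 6.4756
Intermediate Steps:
D(S, C) = -5 + 6/sqrt(C**2 + S**2) (D(S, C) = -5 + 6/(sqrt(S**2 + C**2)) = -5 + 6/(sqrt(C**2 + S**2)) = -5 + 6/sqrt(C**2 + S**2))
o = 540/397 (o = -1080*(-1/794) = 540/397 ≈ 1.3602)
(D(-2, 5**2)/t(-1))*o = ((-5 + 6/sqrt((5**2)**2 + (-2)**2))/(-1))*(540/397) = ((-5 + 6/sqrt(25**2 + 4))*(-1))*(540/397) = ((-5 + 6/sqrt(625 + 4))*(-1))*(540/397) = ((-5 + 6/sqrt(629))*(-1))*(540/397) = ((-5 + 6*(sqrt(629)/629))*(-1))*(540/397) = ((-5 + 6*sqrt(629)/629)*(-1))*(540/397) = (5 - 6*sqrt(629)/629)*(540/397) = 2700/397 - 3240*sqrt(629)/249713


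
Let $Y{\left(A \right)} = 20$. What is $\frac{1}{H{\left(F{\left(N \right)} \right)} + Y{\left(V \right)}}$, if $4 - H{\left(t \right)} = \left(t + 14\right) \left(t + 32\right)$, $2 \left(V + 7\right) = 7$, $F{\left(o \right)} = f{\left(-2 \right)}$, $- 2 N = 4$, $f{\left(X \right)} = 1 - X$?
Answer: $- \frac{1}{571} \approx -0.0017513$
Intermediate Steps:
$N = -2$ ($N = \left(- \frac{1}{2}\right) 4 = -2$)
$F{\left(o \right)} = 3$ ($F{\left(o \right)} = 1 - -2 = 1 + 2 = 3$)
$V = - \frac{7}{2}$ ($V = -7 + \frac{1}{2} \cdot 7 = -7 + \frac{7}{2} = - \frac{7}{2} \approx -3.5$)
$H{\left(t \right)} = 4 - \left(14 + t\right) \left(32 + t\right)$ ($H{\left(t \right)} = 4 - \left(t + 14\right) \left(t + 32\right) = 4 - \left(14 + t\right) \left(32 + t\right)$)
$\frac{1}{H{\left(F{\left(N \right)} \right)} + Y{\left(V \right)}} = \frac{1}{\left(-444 - 3^{2} - 138\right) + 20} = \frac{1}{\left(-444 - 9 - 138\right) + 20} = \frac{1}{-591 + 20} = \frac{1}{-571} = - \frac{1}{571}$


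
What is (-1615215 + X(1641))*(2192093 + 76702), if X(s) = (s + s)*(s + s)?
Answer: 20773788077655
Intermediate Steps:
X(s) = 4*s² (X(s) = (2*s)*(2*s) = 4*s²)
(-1615215 + X(1641))*(2192093 + 76702) = (-1615215 + 4*1641²)*(2192093 + 76702) = (-1615215 + 4*2692881)*2268795 = (-1615215 + 10771524)*2268795 = 9156309*2268795 = 20773788077655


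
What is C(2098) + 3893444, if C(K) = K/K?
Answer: 3893445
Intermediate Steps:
C(K) = 1
C(2098) + 3893444 = 1 + 3893444 = 3893445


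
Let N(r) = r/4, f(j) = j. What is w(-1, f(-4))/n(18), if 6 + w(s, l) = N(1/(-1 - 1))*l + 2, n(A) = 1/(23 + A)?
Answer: -287/2 ≈ -143.50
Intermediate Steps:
N(r) = r/4 (N(r) = r*(1/4) = r/4)
w(s, l) = -4 - l/8 (w(s, l) = -6 + ((1/(4*(-1 - 1)))*l + 2) = -6 + (((1/4)/(-2))*l + 2) = -6 + (((1/4)*(-1/2))*l + 2) = -6 + (-l/8 + 2) = -6 + (2 - l/8) = -4 - l/8)
w(-1, f(-4))/n(18) = (-4 - 1/8*(-4))/(1/(23 + 18)) = (-4 + 1/2)/(1/41) = -7/2/(1/41) = 41*(-7/2) = -287/2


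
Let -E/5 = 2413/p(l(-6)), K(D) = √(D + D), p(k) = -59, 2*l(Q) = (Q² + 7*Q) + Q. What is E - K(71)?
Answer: 12065/59 - √142 ≈ 192.58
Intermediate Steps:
l(Q) = Q²/2 + 4*Q (l(Q) = ((Q² + 7*Q) + Q)/2 = (Q² + 8*Q)/2 = Q²/2 + 4*Q)
K(D) = √2*√D (K(D) = √(2*D) = √2*√D)
E = 12065/59 (E = -12065/(-59) = -12065*(-1)/59 = -5*(-2413/59) = 12065/59 ≈ 204.49)
E - K(71) = 12065/59 - √2*√71 = 12065/59 - √142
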